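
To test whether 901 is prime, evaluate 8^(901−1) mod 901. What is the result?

169

8^1 ≡ 8 (mod 901)
8^2 ≡ 8^2 = 64 ≡ 64 (mod 901)
8^4 ≡ 64^2 = 4096 ≡ 492 (mod 901)
8^8 ≡ 492^2 = 242064 ≡ 596 (mod 901)
8^16 ≡ 596^2 = 355216 ≡ 222 (mod 901)
8^32 ≡ 222^2 = 49284 ≡ 630 (mod 901)
8^64 ≡ 630^2 = 396900 ≡ 460 (mod 901)
8^128 ≡ 460^2 = 211600 ≡ 766 (mod 901)
8^256 ≡ 766^2 = 586756 ≡ 205 (mod 901)
8^512 ≡ 205^2 = 42025 ≡ 579 (mod 901)
900 = 512 + 256 + 128 + 4 in binary powers of 2.
So 8^900 ≡ 579 · 205 · 766 · 492 ≡ 169 (mod 901).
Since 169 ≠ 1, base 8 is a Fermat witness: 901 is composite.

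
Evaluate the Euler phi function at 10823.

10608

Factor: 10823 = 79 · 137.
φ(10823) = (79−1) · (137−1) = 78 · 136 = 10608.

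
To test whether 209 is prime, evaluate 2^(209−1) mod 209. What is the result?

36

2^1 ≡ 2 (mod 209)
2^2 ≡ 2^2 = 4 ≡ 4 (mod 209)
2^4 ≡ 4^2 = 16 ≡ 16 (mod 209)
2^8 ≡ 16^2 = 256 ≡ 47 (mod 209)
2^16 ≡ 47^2 = 2209 ≡ 119 (mod 209)
2^32 ≡ 119^2 = 14161 ≡ 158 (mod 209)
2^64 ≡ 158^2 = 24964 ≡ 93 (mod 209)
2^128 ≡ 93^2 = 8649 ≡ 80 (mod 209)
208 = 128 + 64 + 16 in binary powers of 2.
So 2^208 ≡ 80 · 93 · 119 ≡ 36 (mod 209).
Since 36 ≠ 1, base 2 is a Fermat witness: 209 is composite.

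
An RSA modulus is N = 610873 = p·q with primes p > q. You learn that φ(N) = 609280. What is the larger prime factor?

953

φ(n) = (p−1)(q−1) = n − (p+q) + 1, so p + q = 610873 − 609280 + 1 = 1594.
p and q are the roots of t² − 1594t + 610873 = 0.
Discriminant: 1594² − 4·610873 = 2540836 − 2443492 = 97344; √97344 = 312.
q = (1594 − 312)/2 = 641, p = (1594 + 312)/2 = 953.
Check: 641 · 953 = 610873.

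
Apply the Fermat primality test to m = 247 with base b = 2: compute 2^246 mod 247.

220

2^1 ≡ 2 (mod 247)
2^2 ≡ 2^2 = 4 ≡ 4 (mod 247)
2^4 ≡ 4^2 = 16 ≡ 16 (mod 247)
2^8 ≡ 16^2 = 256 ≡ 9 (mod 247)
2^16 ≡ 9^2 = 81 ≡ 81 (mod 247)
2^32 ≡ 81^2 = 6561 ≡ 139 (mod 247)
2^64 ≡ 139^2 = 19321 ≡ 55 (mod 247)
2^128 ≡ 55^2 = 3025 ≡ 61 (mod 247)
246 = 128 + 64 + 32 + 16 + 4 + 2 in binary powers of 2.
So 2^246 ≡ 61 · 55 · 139 · 81 · 16 · 4 ≡ 220 (mod 247).
Since 220 ≠ 1, base 2 is a Fermat witness: 247 is composite.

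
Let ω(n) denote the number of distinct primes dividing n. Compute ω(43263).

4

43263 = 3^2 · 4807
4807 = 11 · 437
437 = 19 · 23
43263 = 3^2 · 11 · 19 · 23, which has 4 distinct prime factors.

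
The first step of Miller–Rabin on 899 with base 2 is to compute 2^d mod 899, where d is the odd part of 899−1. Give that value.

899 − 1 = 898 = 2^1 · 449, so d = 449.
2^1 ≡ 2 (mod 899)
2^2 ≡ 2^2 = 4 ≡ 4 (mod 899)
2^4 ≡ 4^2 = 16 ≡ 16 (mod 899)
2^8 ≡ 16^2 = 256 ≡ 256 (mod 899)
2^16 ≡ 256^2 = 65536 ≡ 808 (mod 899)
2^32 ≡ 808^2 = 652864 ≡ 190 (mod 899)
2^64 ≡ 190^2 = 36100 ≡ 140 (mod 899)
2^128 ≡ 140^2 = 19600 ≡ 721 (mod 899)
2^256 ≡ 721^2 = 519841 ≡ 219 (mod 899)
449 = 256 + 128 + 64 + 1 in binary powers of 2.
So 2^449 ≡ 219 · 721 · 140 · 2 ≡ 698 (mod 899).
Squaring chain: 698; never reaches −1, so base 2 is a Miller–Rabin witness that 899 is composite.

698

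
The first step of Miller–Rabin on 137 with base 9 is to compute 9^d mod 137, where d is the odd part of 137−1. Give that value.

137 − 1 = 136 = 2^3 · 17, so d = 17.
9^1 ≡ 9 (mod 137)
9^2 ≡ 9^2 = 81 ≡ 81 (mod 137)
9^4 ≡ 81^2 = 6561 ≡ 122 (mod 137)
9^8 ≡ 122^2 = 14884 ≡ 88 (mod 137)
9^16 ≡ 88^2 = 7744 ≡ 72 (mod 137)
17 = 16 + 1 in binary powers of 2.
So 9^17 ≡ 72 · 9 ≡ 100 (mod 137).
Squaring chain: 100 → 136 → 1; reaches −1, so base 9 does not prove 137 composite.

100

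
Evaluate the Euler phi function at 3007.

Factor: 3007 = 31 · 97.
φ(3007) = (31−1) · (97−1) = 30 · 96 = 2880.

2880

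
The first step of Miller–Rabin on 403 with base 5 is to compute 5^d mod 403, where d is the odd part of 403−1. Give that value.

187

403 − 1 = 402 = 2^1 · 201, so d = 201.
5^1 ≡ 5 (mod 403)
5^2 ≡ 5^2 = 25 ≡ 25 (mod 403)
5^4 ≡ 25^2 = 625 ≡ 222 (mod 403)
5^8 ≡ 222^2 = 49284 ≡ 118 (mod 403)
5^16 ≡ 118^2 = 13924 ≡ 222 (mod 403)
5^32 ≡ 222^2 = 49284 ≡ 118 (mod 403)
5^64 ≡ 118^2 = 13924 ≡ 222 (mod 403)
5^128 ≡ 222^2 = 49284 ≡ 118 (mod 403)
201 = 128 + 64 + 8 + 1 in binary powers of 2.
So 5^201 ≡ 118 · 222 · 118 · 5 ≡ 187 (mod 403).
Squaring chain: 187; never reaches −1, so base 5 is a Miller–Rabin witness that 403 is composite.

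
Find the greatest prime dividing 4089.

47

4089 = 3 · 1363
1363 = 29 · 47
47 is prime.
So 4089 = 3 · 29 · 47; the largest prime factor is 47.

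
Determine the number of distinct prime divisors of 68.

2

68 = 2^2 · 17
68 = 2^2 · 17, which has 2 distinct prime factors.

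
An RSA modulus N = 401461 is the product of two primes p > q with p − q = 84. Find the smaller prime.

593

Since p = q + 84, we have 401461 = q(q + 84), so q² + 84q − 401461 = 0.
Discriminant: 84² + 4·401461 = 7056 + 1605844 = 1612900; √1612900 = 1270.
q = (−84 + 1270)/2 = 593, and p = q + 84 = 677.
Check: 593 · 677 = 401461.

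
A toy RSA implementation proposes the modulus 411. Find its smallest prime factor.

411 is odd.
Digit sum 6, divisible by 3.

3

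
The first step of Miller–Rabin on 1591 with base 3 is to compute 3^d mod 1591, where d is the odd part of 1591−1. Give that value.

1470

1591 − 1 = 1590 = 2^1 · 795, so d = 795.
3^1 ≡ 3 (mod 1591)
3^2 ≡ 3^2 = 9 ≡ 9 (mod 1591)
3^4 ≡ 9^2 = 81 ≡ 81 (mod 1591)
3^8 ≡ 81^2 = 6561 ≡ 197 (mod 1591)
3^16 ≡ 197^2 = 38809 ≡ 625 (mod 1591)
3^32 ≡ 625^2 = 390625 ≡ 830 (mod 1591)
3^64 ≡ 830^2 = 688900 ≡ 1588 (mod 1591)
3^128 ≡ 1588^2 = 2521744 ≡ 9 (mod 1591)
3^256 ≡ 9^2 = 81 ≡ 81 (mod 1591)
3^512 ≡ 81^2 = 6561 ≡ 197 (mod 1591)
795 = 512 + 256 + 16 + 8 + 2 + 1 in binary powers of 2.
So 3^795 ≡ 197 · 81 · 625 · 197 · 9 · 3 ≡ 1470 (mod 1591).
Squaring chain: 1470; never reaches −1, so base 3 is a Miller–Rabin witness that 1591 is composite.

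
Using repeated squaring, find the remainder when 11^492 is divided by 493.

285

11^1 ≡ 11 (mod 493)
11^2 ≡ 11^2 = 121 ≡ 121 (mod 493)
11^4 ≡ 121^2 = 14641 ≡ 344 (mod 493)
11^8 ≡ 344^2 = 118336 ≡ 16 (mod 493)
11^16 ≡ 16^2 = 256 ≡ 256 (mod 493)
11^32 ≡ 256^2 = 65536 ≡ 460 (mod 493)
11^64 ≡ 460^2 = 211600 ≡ 103 (mod 493)
11^128 ≡ 103^2 = 10609 ≡ 256 (mod 493)
11^256 ≡ 256^2 = 65536 ≡ 460 (mod 493)
492 = 256 + 128 + 64 + 32 + 8 + 4 in binary powers of 2.
So 11^492 ≡ 460 · 256 · 103 · 460 · 16 · 344 ≡ 285 (mod 493).
Since 285 ≠ 1, base 11 is a Fermat witness: 493 is composite.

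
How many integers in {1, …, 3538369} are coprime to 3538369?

3467520

Factor: 3538369 = 113 · 173 · 181.
φ(3538369) = (113−1) · (173−1) · (181−1) = 112 · 172 · 180 = 3467520.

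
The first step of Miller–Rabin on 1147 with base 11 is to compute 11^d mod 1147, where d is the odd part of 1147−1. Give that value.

184

1147 − 1 = 1146 = 2^1 · 573, so d = 573.
11^1 ≡ 11 (mod 1147)
11^2 ≡ 11^2 = 121 ≡ 121 (mod 1147)
11^4 ≡ 121^2 = 14641 ≡ 877 (mod 1147)
11^8 ≡ 877^2 = 769129 ≡ 639 (mod 1147)
11^16 ≡ 639^2 = 408321 ≡ 1136 (mod 1147)
11^32 ≡ 1136^2 = 1290496 ≡ 121 (mod 1147)
11^64 ≡ 121^2 = 14641 ≡ 877 (mod 1147)
11^128 ≡ 877^2 = 769129 ≡ 639 (mod 1147)
11^256 ≡ 639^2 = 408321 ≡ 1136 (mod 1147)
11^512 ≡ 1136^2 = 1290496 ≡ 121 (mod 1147)
573 = 512 + 32 + 16 + 8 + 4 + 1 in binary powers of 2.
So 11^573 ≡ 121 · 121 · 1136 · 639 · 877 · 11 ≡ 184 (mod 1147).
Squaring chain: 184; never reaches −1, so base 11 is a Miller–Rabin witness that 1147 is composite.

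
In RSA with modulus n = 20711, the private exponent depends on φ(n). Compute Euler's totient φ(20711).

Factor: 20711 = 139 · 149.
φ(20711) = (139−1) · (149−1) = 138 · 148 = 20424.

20424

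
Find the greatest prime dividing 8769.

8769 = 3 · 2923
2923 = 37 · 79
79 is prime.
So 8769 = 3 · 37 · 79; the largest prime factor is 79.

79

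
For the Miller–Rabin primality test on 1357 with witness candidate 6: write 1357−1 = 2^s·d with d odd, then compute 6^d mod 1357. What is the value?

1212

1357 − 1 = 1356 = 2^2 · 339, so d = 339.
6^1 ≡ 6 (mod 1357)
6^2 ≡ 6^2 = 36 ≡ 36 (mod 1357)
6^4 ≡ 36^2 = 1296 ≡ 1296 (mod 1357)
6^8 ≡ 1296^2 = 1679616 ≡ 1007 (mod 1357)
6^16 ≡ 1007^2 = 1014049 ≡ 370 (mod 1357)
6^32 ≡ 370^2 = 136900 ≡ 1200 (mod 1357)
6^64 ≡ 1200^2 = 1440000 ≡ 223 (mod 1357)
6^128 ≡ 223^2 = 49729 ≡ 877 (mod 1357)
6^256 ≡ 877^2 = 769129 ≡ 1067 (mod 1357)
339 = 256 + 64 + 16 + 2 + 1 in binary powers of 2.
So 6^339 ≡ 1067 · 223 · 370 · 36 · 6 ≡ 1212 (mod 1357).
Squaring chain: 1212 → 670; never reaches −1, so base 6 is a Miller–Rabin witness that 1357 is composite.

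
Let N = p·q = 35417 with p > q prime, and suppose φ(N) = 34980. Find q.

107

φ(n) = (p−1)(q−1) = n − (p+q) + 1, so p + q = 35417 − 34980 + 1 = 438.
p and q are the roots of t² − 438t + 35417 = 0.
Discriminant: 438² − 4·35417 = 191844 − 141668 = 50176; √50176 = 224.
q = (438 − 224)/2 = 107, p = (438 + 224)/2 = 331.
Check: 107 · 331 = 35417.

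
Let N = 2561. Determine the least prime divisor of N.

13

2561 is odd.
Digit sum 14, not divisible by 3.
Ends in 1: not divisible by 5.
7: 2561 = 7·365 + 6
11: 2561 = 11·232 + 9
13: 2561 = 13·197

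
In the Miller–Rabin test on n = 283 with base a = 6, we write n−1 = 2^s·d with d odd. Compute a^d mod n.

283 − 1 = 282 = 2^1 · 141, so d = 141.
6^1 ≡ 6 (mod 283)
6^2 ≡ 6^2 = 36 ≡ 36 (mod 283)
6^4 ≡ 36^2 = 1296 ≡ 164 (mod 283)
6^8 ≡ 164^2 = 26896 ≡ 11 (mod 283)
6^16 ≡ 11^2 = 121 ≡ 121 (mod 283)
6^32 ≡ 121^2 = 14641 ≡ 208 (mod 283)
6^64 ≡ 208^2 = 43264 ≡ 248 (mod 283)
6^128 ≡ 248^2 = 61504 ≡ 93 (mod 283)
141 = 128 + 8 + 4 + 1 in binary powers of 2.
So 6^141 ≡ 93 · 11 · 164 · 6 ≡ 1 (mod 283).
Since 6^d ≡ 1 (mod 283), base 6 does not prove 283 composite.

1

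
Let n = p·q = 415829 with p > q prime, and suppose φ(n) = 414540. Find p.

659

φ(n) = (p−1)(q−1) = n − (p+q) + 1, so p + q = 415829 − 414540 + 1 = 1290.
p and q are the roots of t² − 1290t + 415829 = 0.
Discriminant: 1290² − 4·415829 = 1664100 − 1663316 = 784; √784 = 28.
q = (1290 − 28)/2 = 631, p = (1290 + 28)/2 = 659.
Check: 631 · 659 = 415829.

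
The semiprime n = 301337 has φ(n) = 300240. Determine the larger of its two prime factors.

557

φ(n) = (p−1)(q−1) = n − (p+q) + 1, so p + q = 301337 − 300240 + 1 = 1098.
p and q are the roots of t² − 1098t + 301337 = 0.
Discriminant: 1098² − 4·301337 = 1205604 − 1205348 = 256; √256 = 16.
q = (1098 − 16)/2 = 541, p = (1098 + 16)/2 = 557.
Check: 541 · 557 = 301337.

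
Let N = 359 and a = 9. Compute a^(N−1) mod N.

9^1 ≡ 9 (mod 359)
9^2 ≡ 9^2 = 81 ≡ 81 (mod 359)
9^4 ≡ 81^2 = 6561 ≡ 99 (mod 359)
9^8 ≡ 99^2 = 9801 ≡ 108 (mod 359)
9^16 ≡ 108^2 = 11664 ≡ 176 (mod 359)
9^32 ≡ 176^2 = 30976 ≡ 102 (mod 359)
9^64 ≡ 102^2 = 10404 ≡ 352 (mod 359)
9^128 ≡ 352^2 = 123904 ≡ 49 (mod 359)
9^256 ≡ 49^2 = 2401 ≡ 247 (mod 359)
358 = 256 + 64 + 32 + 4 + 2 in binary powers of 2.
So 9^358 ≡ 247 · 352 · 102 · 99 · 81 ≡ 1 (mod 359).
Since the result is 1, base 9 gives no evidence that 359 is composite.

1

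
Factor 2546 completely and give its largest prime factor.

2546 = 2 · 1273
1273 = 19 · 67
67 is prime.
So 2546 = 2 · 19 · 67; the largest prime factor is 67.

67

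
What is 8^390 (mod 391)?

361

8^1 ≡ 8 (mod 391)
8^2 ≡ 8^2 = 64 ≡ 64 (mod 391)
8^4 ≡ 64^2 = 4096 ≡ 186 (mod 391)
8^8 ≡ 186^2 = 34596 ≡ 188 (mod 391)
8^16 ≡ 188^2 = 35344 ≡ 154 (mod 391)
8^32 ≡ 154^2 = 23716 ≡ 256 (mod 391)
8^64 ≡ 256^2 = 65536 ≡ 239 (mod 391)
8^128 ≡ 239^2 = 57121 ≡ 35 (mod 391)
8^256 ≡ 35^2 = 1225 ≡ 52 (mod 391)
390 = 256 + 128 + 4 + 2 in binary powers of 2.
So 8^390 ≡ 52 · 35 · 186 · 64 ≡ 361 (mod 391).
Since 361 ≠ 1, base 8 is a Fermat witness: 391 is composite.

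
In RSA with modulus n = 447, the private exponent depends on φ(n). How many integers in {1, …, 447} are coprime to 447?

Factor: 447 = 3 · 149.
φ(447) = (3−1) · (149−1) = 2 · 148 = 296.

296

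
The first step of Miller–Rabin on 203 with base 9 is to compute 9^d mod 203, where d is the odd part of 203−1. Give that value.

4

203 − 1 = 202 = 2^1 · 101, so d = 101.
9^1 ≡ 9 (mod 203)
9^2 ≡ 9^2 = 81 ≡ 81 (mod 203)
9^4 ≡ 81^2 = 6561 ≡ 65 (mod 203)
9^8 ≡ 65^2 = 4225 ≡ 165 (mod 203)
9^16 ≡ 165^2 = 27225 ≡ 23 (mod 203)
9^32 ≡ 23^2 = 529 ≡ 123 (mod 203)
9^64 ≡ 123^2 = 15129 ≡ 107 (mod 203)
101 = 64 + 32 + 4 + 1 in binary powers of 2.
So 9^101 ≡ 107 · 123 · 65 · 9 ≡ 4 (mod 203).
Squaring chain: 4; never reaches −1, so base 9 is a Miller–Rabin witness that 203 is composite.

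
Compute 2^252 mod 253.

81

2^1 ≡ 2 (mod 253)
2^2 ≡ 2^2 = 4 ≡ 4 (mod 253)
2^4 ≡ 4^2 = 16 ≡ 16 (mod 253)
2^8 ≡ 16^2 = 256 ≡ 3 (mod 253)
2^16 ≡ 3^2 = 9 ≡ 9 (mod 253)
2^32 ≡ 9^2 = 81 ≡ 81 (mod 253)
2^64 ≡ 81^2 = 6561 ≡ 236 (mod 253)
2^128 ≡ 236^2 = 55696 ≡ 36 (mod 253)
252 = 128 + 64 + 32 + 16 + 8 + 4 in binary powers of 2.
So 2^252 ≡ 36 · 236 · 81 · 9 · 3 · 16 ≡ 81 (mod 253).
Since 81 ≠ 1, base 2 is a Fermat witness: 253 is composite.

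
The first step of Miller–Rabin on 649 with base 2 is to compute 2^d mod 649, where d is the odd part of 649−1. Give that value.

649 − 1 = 648 = 2^3 · 81, so d = 81.
2^1 ≡ 2 (mod 649)
2^2 ≡ 2^2 = 4 ≡ 4 (mod 649)
2^4 ≡ 4^2 = 16 ≡ 16 (mod 649)
2^8 ≡ 16^2 = 256 ≡ 256 (mod 649)
2^16 ≡ 256^2 = 65536 ≡ 636 (mod 649)
2^32 ≡ 636^2 = 404496 ≡ 169 (mod 649)
2^64 ≡ 169^2 = 28561 ≡ 5 (mod 649)
81 = 64 + 16 + 1 in binary powers of 2.
So 2^81 ≡ 5 · 636 · 2 ≡ 519 (mod 649).
Squaring chain: 519 → 26 → 27; never reaches −1, so base 2 is a Miller–Rabin witness that 649 is composite.

519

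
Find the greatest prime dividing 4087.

67

4087 = 61 · 67
67 is prime.
So 4087 = 61 · 67; the largest prime factor is 67.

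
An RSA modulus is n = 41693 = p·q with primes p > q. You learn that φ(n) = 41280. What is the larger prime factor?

241

φ(n) = (p−1)(q−1) = n − (p+q) + 1, so p + q = 41693 − 41280 + 1 = 414.
p and q are the roots of t² − 414t + 41693 = 0.
Discriminant: 414² − 4·41693 = 171396 − 166772 = 4624; √4624 = 68.
q = (414 − 68)/2 = 173, p = (414 + 68)/2 = 241.
Check: 173 · 241 = 41693.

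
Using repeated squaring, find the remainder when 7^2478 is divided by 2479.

528

7^1 ≡ 7 (mod 2479)
7^2 ≡ 7^2 = 49 ≡ 49 (mod 2479)
7^4 ≡ 49^2 = 2401 ≡ 2401 (mod 2479)
7^8 ≡ 2401^2 = 5764801 ≡ 1126 (mod 2479)
7^16 ≡ 1126^2 = 1267876 ≡ 1107 (mod 2479)
7^32 ≡ 1107^2 = 1225449 ≡ 823 (mod 2479)
7^64 ≡ 823^2 = 677329 ≡ 562 (mod 2479)
7^128 ≡ 562^2 = 315844 ≡ 1011 (mod 2479)
7^256 ≡ 1011^2 = 1022121 ≡ 773 (mod 2479)
7^512 ≡ 773^2 = 597529 ≡ 90 (mod 2479)
7^1024 ≡ 90^2 = 8100 ≡ 663 (mod 2479)
7^2048 ≡ 663^2 = 439569 ≡ 786 (mod 2479)
2478 = 2048 + 256 + 128 + 32 + 8 + 4 + 2 in binary powers of 2.
So 7^2478 ≡ 786 · 773 · 1011 · 823 · 1126 · 2401 · 49 ≡ 528 (mod 2479).
Since 528 ≠ 1, base 7 is a Fermat witness: 2479 is composite.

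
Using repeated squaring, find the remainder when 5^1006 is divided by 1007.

5^1 ≡ 5 (mod 1007)
5^2 ≡ 5^2 = 25 ≡ 25 (mod 1007)
5^4 ≡ 25^2 = 625 ≡ 625 (mod 1007)
5^8 ≡ 625^2 = 390625 ≡ 916 (mod 1007)
5^16 ≡ 916^2 = 839056 ≡ 225 (mod 1007)
5^32 ≡ 225^2 = 50625 ≡ 275 (mod 1007)
5^64 ≡ 275^2 = 75625 ≡ 100 (mod 1007)
5^128 ≡ 100^2 = 10000 ≡ 937 (mod 1007)
5^256 ≡ 937^2 = 877969 ≡ 872 (mod 1007)
5^512 ≡ 872^2 = 760384 ≡ 99 (mod 1007)
1006 = 512 + 256 + 128 + 64 + 32 + 8 + 4 + 2 in binary powers of 2.
So 5^1006 ≡ 99 · 872 · 937 · 100 · 275 · 916 · 625 · 25 ≡ 643 (mod 1007).
Since 643 ≠ 1, base 5 is a Fermat witness: 1007 is composite.

643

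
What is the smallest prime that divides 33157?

71

33157 is odd.
Digit sum 19, not divisible by 3.
Ends in 7: not divisible by 5.
7: 33157 = 7·4736 + 5
11: 33157 = 11·3014 + 3
13: 33157 = 13·2550 + 7
17: 33157 = 17·1950 + 7
19: 33157 = 19·1745 + 2
23: 33157 = 23·1441 + 14
29: 33157 = 29·1143 + 10
31: 33157 = 31·1069 + 18
37: 33157 = 37·896 + 5
41: 33157 = 41·808 + 29
43: 33157 = 43·771 + 4
47: 33157 = 47·705 + 22
53: 33157 = 53·625 + 32
59: 33157 = 59·561 + 58
61: 33157 = 61·543 + 34
67: 33157 = 67·494 + 59
71: 33157 = 71·467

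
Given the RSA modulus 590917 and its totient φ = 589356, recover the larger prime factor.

919

φ(n) = (p−1)(q−1) = n − (p+q) + 1, so p + q = 590917 − 589356 + 1 = 1562.
p and q are the roots of t² − 1562t + 590917 = 0.
Discriminant: 1562² − 4·590917 = 2439844 − 2363668 = 76176; √76176 = 276.
q = (1562 − 276)/2 = 643, p = (1562 + 276)/2 = 919.
Check: 643 · 919 = 590917.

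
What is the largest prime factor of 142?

142 = 2 · 71
71 is prime.
So 142 = 2 · 71; the largest prime factor is 71.

71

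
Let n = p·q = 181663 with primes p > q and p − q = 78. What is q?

Since p = q + 78, we have 181663 = q(q + 78), so q² + 78q − 181663 = 0.
Discriminant: 78² + 4·181663 = 6084 + 726652 = 732736; √732736 = 856.
q = (−78 + 856)/2 = 389, and p = q + 78 = 467.
Check: 389 · 467 = 181663.

389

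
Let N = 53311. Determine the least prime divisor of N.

53311 is odd.
Digit sum 13, not divisible by 3.
Ends in 1: not divisible by 5.
7: 53311 = 7·7615 + 6
11: 53311 = 11·4846 + 5
13: 53311 = 13·4100 + 11
17: 53311 = 17·3135 + 16
19: 53311 = 19·2805 + 16
23: 53311 = 23·2317 + 20
29: 53311 = 29·1838 + 9
31: 53311 = 31·1719 + 22
37: 53311 = 37·1440 + 31
41: 53311 = 41·1300 + 11
43: 53311 = 43·1239 + 34
47: 53311 = 47·1134 + 13
53: 53311 = 53·1005 + 46
59: 53311 = 59·903 + 34
61: 53311 = 61·873 + 58
67: 53311 = 67·795 + 46
71: 53311 = 71·750 + 61
73: 53311 = 73·730 + 21
79: 53311 = 79·674 + 65
83: 53311 = 83·642 + 25
89: 53311 = 89·599

89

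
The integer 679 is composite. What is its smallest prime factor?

679 is odd.
Digit sum 22, not divisible by 3.
Ends in 9: not divisible by 5.
7: 679 = 7·97

7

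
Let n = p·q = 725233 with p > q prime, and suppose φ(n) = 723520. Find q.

φ(n) = (p−1)(q−1) = n − (p+q) + 1, so p + q = 725233 − 723520 + 1 = 1714.
p and q are the roots of t² − 1714t + 725233 = 0.
Discriminant: 1714² − 4·725233 = 2937796 − 2900932 = 36864; √36864 = 192.
q = (1714 − 192)/2 = 761, p = (1714 + 192)/2 = 953.
Check: 761 · 953 = 725233.

761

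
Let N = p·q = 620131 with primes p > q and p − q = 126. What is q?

Since p = q + 126, we have 620131 = q(q + 126), so q² + 126q − 620131 = 0.
Discriminant: 126² + 4·620131 = 15876 + 2480524 = 2496400; √2496400 = 1580.
q = (−126 + 1580)/2 = 727, and p = q + 126 = 853.
Check: 727 · 853 = 620131.

727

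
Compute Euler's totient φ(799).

736

Factor: 799 = 17 · 47.
φ(799) = (17−1) · (47−1) = 16 · 46 = 736.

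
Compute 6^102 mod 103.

1

6^1 ≡ 6 (mod 103)
6^2 ≡ 6^2 = 36 ≡ 36 (mod 103)
6^4 ≡ 36^2 = 1296 ≡ 60 (mod 103)
6^8 ≡ 60^2 = 3600 ≡ 98 (mod 103)
6^16 ≡ 98^2 = 9604 ≡ 25 (mod 103)
6^32 ≡ 25^2 = 625 ≡ 7 (mod 103)
6^64 ≡ 7^2 = 49 ≡ 49 (mod 103)
102 = 64 + 32 + 4 + 2 in binary powers of 2.
So 6^102 ≡ 49 · 7 · 60 · 36 ≡ 1 (mod 103).
Since the result is 1, base 6 gives no evidence that 103 is composite.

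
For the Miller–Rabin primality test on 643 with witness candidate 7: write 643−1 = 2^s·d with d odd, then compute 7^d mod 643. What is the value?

643 − 1 = 642 = 2^1 · 321, so d = 321.
7^1 ≡ 7 (mod 643)
7^2 ≡ 7^2 = 49 ≡ 49 (mod 643)
7^4 ≡ 49^2 = 2401 ≡ 472 (mod 643)
7^8 ≡ 472^2 = 222784 ≡ 306 (mod 643)
7^16 ≡ 306^2 = 93636 ≡ 401 (mod 643)
7^32 ≡ 401^2 = 160801 ≡ 51 (mod 643)
7^64 ≡ 51^2 = 2601 ≡ 29 (mod 643)
7^128 ≡ 29^2 = 841 ≡ 198 (mod 643)
7^256 ≡ 198^2 = 39204 ≡ 624 (mod 643)
321 = 256 + 64 + 1 in binary powers of 2.
So 7^321 ≡ 624 · 29 · 7 ≡ 1 (mod 643).
Since 7^d ≡ 1 (mod 643), base 7 does not prove 643 composite.

1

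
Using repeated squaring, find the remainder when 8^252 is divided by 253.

141

8^1 ≡ 8 (mod 253)
8^2 ≡ 8^2 = 64 ≡ 64 (mod 253)
8^4 ≡ 64^2 = 4096 ≡ 48 (mod 253)
8^8 ≡ 48^2 = 2304 ≡ 27 (mod 253)
8^16 ≡ 27^2 = 729 ≡ 223 (mod 253)
8^32 ≡ 223^2 = 49729 ≡ 141 (mod 253)
8^64 ≡ 141^2 = 19881 ≡ 147 (mod 253)
8^128 ≡ 147^2 = 21609 ≡ 104 (mod 253)
252 = 128 + 64 + 32 + 16 + 8 + 4 in binary powers of 2.
So 8^252 ≡ 104 · 147 · 141 · 223 · 27 · 48 ≡ 141 (mod 253).
Since 141 ≠ 1, base 8 is a Fermat witness: 253 is composite.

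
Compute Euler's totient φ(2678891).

2620800

Factor: 2678891 = 113 · 151 · 157.
φ(2678891) = (113−1) · (151−1) · (157−1) = 112 · 150 · 156 = 2620800.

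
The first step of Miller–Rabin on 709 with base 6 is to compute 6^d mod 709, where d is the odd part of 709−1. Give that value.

709 − 1 = 708 = 2^2 · 177, so d = 177.
6^1 ≡ 6 (mod 709)
6^2 ≡ 6^2 = 36 ≡ 36 (mod 709)
6^4 ≡ 36^2 = 1296 ≡ 587 (mod 709)
6^8 ≡ 587^2 = 344569 ≡ 704 (mod 709)
6^16 ≡ 704^2 = 495616 ≡ 25 (mod 709)
6^32 ≡ 25^2 = 625 ≡ 625 (mod 709)
6^64 ≡ 625^2 = 390625 ≡ 675 (mod 709)
6^128 ≡ 675^2 = 455625 ≡ 447 (mod 709)
177 = 128 + 32 + 16 + 1 in binary powers of 2.
So 6^177 ≡ 447 · 625 · 25 · 6 ≡ 96 (mod 709).
Squaring chain: 96 → 708; reaches −1, so base 6 does not prove 709 composite.

96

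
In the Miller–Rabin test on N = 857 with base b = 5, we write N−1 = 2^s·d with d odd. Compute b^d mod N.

188

857 − 1 = 856 = 2^3 · 107, so d = 107.
5^1 ≡ 5 (mod 857)
5^2 ≡ 5^2 = 25 ≡ 25 (mod 857)
5^4 ≡ 25^2 = 625 ≡ 625 (mod 857)
5^8 ≡ 625^2 = 390625 ≡ 690 (mod 857)
5^16 ≡ 690^2 = 476100 ≡ 465 (mod 857)
5^32 ≡ 465^2 = 216225 ≡ 261 (mod 857)
5^64 ≡ 261^2 = 68121 ≡ 418 (mod 857)
107 = 64 + 32 + 8 + 2 + 1 in binary powers of 2.
So 5^107 ≡ 418 · 261 · 690 · 25 · 5 ≡ 188 (mod 857).
Squaring chain: 188 → 207 → 856; reaches −1, so base 5 does not prove 857 composite.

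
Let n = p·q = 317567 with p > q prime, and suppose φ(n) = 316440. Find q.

φ(n) = (p−1)(q−1) = n − (p+q) + 1, so p + q = 317567 − 316440 + 1 = 1128.
p and q are the roots of t² − 1128t + 317567 = 0.
Discriminant: 1128² − 4·317567 = 1272384 − 1270268 = 2116; √2116 = 46.
q = (1128 − 46)/2 = 541, p = (1128 + 46)/2 = 587.
Check: 541 · 587 = 317567.

541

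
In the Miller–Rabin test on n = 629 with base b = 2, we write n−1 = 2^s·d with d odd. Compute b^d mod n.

629 − 1 = 628 = 2^2 · 157, so d = 157.
2^1 ≡ 2 (mod 629)
2^2 ≡ 2^2 = 4 ≡ 4 (mod 629)
2^4 ≡ 4^2 = 16 ≡ 16 (mod 629)
2^8 ≡ 16^2 = 256 ≡ 256 (mod 629)
2^16 ≡ 256^2 = 65536 ≡ 120 (mod 629)
2^32 ≡ 120^2 = 14400 ≡ 562 (mod 629)
2^64 ≡ 562^2 = 315844 ≡ 86 (mod 629)
2^128 ≡ 86^2 = 7396 ≡ 477 (mod 629)
157 = 128 + 16 + 8 + 4 + 1 in binary powers of 2.
So 2^157 ≡ 477 · 120 · 256 · 16 · 2 ≡ 15 (mod 629).
Squaring chain: 15 → 225; never reaches −1, so base 2 is a Miller–Rabin witness that 629 is composite.

15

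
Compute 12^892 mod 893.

178

12^1 ≡ 12 (mod 893)
12^2 ≡ 12^2 = 144 ≡ 144 (mod 893)
12^4 ≡ 144^2 = 20736 ≡ 197 (mod 893)
12^8 ≡ 197^2 = 38809 ≡ 410 (mod 893)
12^16 ≡ 410^2 = 168100 ≡ 216 (mod 893)
12^32 ≡ 216^2 = 46656 ≡ 220 (mod 893)
12^64 ≡ 220^2 = 48400 ≡ 178 (mod 893)
12^128 ≡ 178^2 = 31684 ≡ 429 (mod 893)
12^256 ≡ 429^2 = 184041 ≡ 83 (mod 893)
12^512 ≡ 83^2 = 6889 ≡ 638 (mod 893)
892 = 512 + 256 + 64 + 32 + 16 + 8 + 4 in binary powers of 2.
So 12^892 ≡ 638 · 83 · 178 · 220 · 216 · 410 · 197 ≡ 178 (mod 893).
Since 178 ≠ 1, base 12 is a Fermat witness: 893 is composite.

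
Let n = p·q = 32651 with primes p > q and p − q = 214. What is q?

103

Since p = q + 214, we have 32651 = q(q + 214), so q² + 214q − 32651 = 0.
Discriminant: 214² + 4·32651 = 45796 + 130604 = 176400; √176400 = 420.
q = (−214 + 420)/2 = 103, and p = q + 214 = 317.
Check: 103 · 317 = 32651.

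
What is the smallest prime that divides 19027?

53

19027 is odd.
Digit sum 19, not divisible by 3.
Ends in 7: not divisible by 5.
7: 19027 = 7·2718 + 1
11: 19027 = 11·1729 + 8
13: 19027 = 13·1463 + 8
17: 19027 = 17·1119 + 4
19: 19027 = 19·1001 + 8
23: 19027 = 23·827 + 6
29: 19027 = 29·656 + 3
31: 19027 = 31·613 + 24
37: 19027 = 37·514 + 9
41: 19027 = 41·464 + 3
43: 19027 = 43·442 + 21
47: 19027 = 47·404 + 39
53: 19027 = 53·359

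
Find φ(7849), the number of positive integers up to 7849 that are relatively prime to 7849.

7636

Factor: 7849 = 47 · 167.
φ(7849) = (47−1) · (167−1) = 46 · 166 = 7636.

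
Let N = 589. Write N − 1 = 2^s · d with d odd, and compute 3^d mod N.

589 − 1 = 588 = 2^2 · 147, so d = 147.
3^1 ≡ 3 (mod 589)
3^2 ≡ 3^2 = 9 ≡ 9 (mod 589)
3^4 ≡ 9^2 = 81 ≡ 81 (mod 589)
3^8 ≡ 81^2 = 6561 ≡ 82 (mod 589)
3^16 ≡ 82^2 = 6724 ≡ 245 (mod 589)
3^32 ≡ 245^2 = 60025 ≡ 536 (mod 589)
3^64 ≡ 536^2 = 287296 ≡ 453 (mod 589)
3^128 ≡ 453^2 = 205209 ≡ 237 (mod 589)
147 = 128 + 16 + 2 + 1 in binary powers of 2.
So 3^147 ≡ 237 · 245 · 9 · 3 ≡ 426 (mod 589).
Squaring chain: 426 → 64; never reaches −1, so base 3 is a Miller–Rabin witness that 589 is composite.

426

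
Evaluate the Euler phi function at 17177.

Factor: 17177 = 89 · 193.
φ(17177) = (89−1) · (193−1) = 88 · 192 = 16896.

16896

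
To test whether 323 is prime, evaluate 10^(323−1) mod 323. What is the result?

10^1 ≡ 10 (mod 323)
10^2 ≡ 10^2 = 100 ≡ 100 (mod 323)
10^4 ≡ 100^2 = 10000 ≡ 310 (mod 323)
10^8 ≡ 310^2 = 96100 ≡ 169 (mod 323)
10^16 ≡ 169^2 = 28561 ≡ 137 (mod 323)
10^32 ≡ 137^2 = 18769 ≡ 35 (mod 323)
10^64 ≡ 35^2 = 1225 ≡ 256 (mod 323)
10^128 ≡ 256^2 = 65536 ≡ 290 (mod 323)
10^256 ≡ 290^2 = 84100 ≡ 120 (mod 323)
322 = 256 + 64 + 2 in binary powers of 2.
So 10^322 ≡ 120 · 256 · 100 ≡ 270 (mod 323).
Since 270 ≠ 1, base 10 is a Fermat witness: 323 is composite.

270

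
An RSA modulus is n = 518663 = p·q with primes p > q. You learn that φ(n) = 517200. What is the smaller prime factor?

601

φ(n) = (p−1)(q−1) = n − (p+q) + 1, so p + q = 518663 − 517200 + 1 = 1464.
p and q are the roots of t² − 1464t + 518663 = 0.
Discriminant: 1464² − 4·518663 = 2143296 − 2074652 = 68644; √68644 = 262.
q = (1464 − 262)/2 = 601, p = (1464 + 262)/2 = 863.
Check: 601 · 863 = 518663.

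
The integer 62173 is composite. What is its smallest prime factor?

79

62173 is odd.
Digit sum 19, not divisible by 3.
Ends in 3: not divisible by 5.
7: 62173 = 7·8881 + 6
11: 62173 = 11·5652 + 1
13: 62173 = 13·4782 + 7
17: 62173 = 17·3657 + 4
19: 62173 = 19·3272 + 5
23: 62173 = 23·2703 + 4
29: 62173 = 29·2143 + 26
31: 62173 = 31·2005 + 18
37: 62173 = 37·1680 + 13
41: 62173 = 41·1516 + 17
43: 62173 = 43·1445 + 38
47: 62173 = 47·1322 + 39
53: 62173 = 53·1173 + 4
59: 62173 = 59·1053 + 46
61: 62173 = 61·1019 + 14
67: 62173 = 67·927 + 64
71: 62173 = 71·875 + 48
73: 62173 = 73·851 + 50
79: 62173 = 79·787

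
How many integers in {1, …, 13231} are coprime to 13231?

Factor: 13231 = 101 · 131.
φ(13231) = (101−1) · (131−1) = 100 · 130 = 13000.

13000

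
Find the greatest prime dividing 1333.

1333 = 31 · 43
43 is prime.
So 1333 = 31 · 43; the largest prime factor is 43.

43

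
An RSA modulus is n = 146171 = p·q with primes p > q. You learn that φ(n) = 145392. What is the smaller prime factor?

φ(n) = (p−1)(q−1) = n − (p+q) + 1, so p + q = 146171 − 145392 + 1 = 780.
p and q are the roots of t² − 780t + 146171 = 0.
Discriminant: 780² − 4·146171 = 608400 − 584684 = 23716; √23716 = 154.
q = (780 − 154)/2 = 313, p = (780 + 154)/2 = 467.
Check: 313 · 467 = 146171.

313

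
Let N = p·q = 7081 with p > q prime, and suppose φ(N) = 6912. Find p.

φ(n) = (p−1)(q−1) = n − (p+q) + 1, so p + q = 7081 − 6912 + 1 = 170.
p and q are the roots of t² − 170t + 7081 = 0.
Discriminant: 170² − 4·7081 = 28900 − 28324 = 576; √576 = 24.
q = (170 − 24)/2 = 73, p = (170 + 24)/2 = 97.
Check: 73 · 97 = 7081.

97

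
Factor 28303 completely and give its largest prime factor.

83

28303 = 11 · 2573
2573 = 31 · 83
83 is prime.
So 28303 = 11 · 31 · 83; the largest prime factor is 83.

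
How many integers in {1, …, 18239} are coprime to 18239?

Factor: 18239 = 13 · 23 · 61.
φ(18239) = (13−1) · (23−1) · (61−1) = 12 · 22 · 60 = 15840.

15840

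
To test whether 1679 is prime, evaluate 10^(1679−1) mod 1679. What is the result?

995

10^1 ≡ 10 (mod 1679)
10^2 ≡ 10^2 = 100 ≡ 100 (mod 1679)
10^4 ≡ 100^2 = 10000 ≡ 1605 (mod 1679)
10^8 ≡ 1605^2 = 2576025 ≡ 439 (mod 1679)
10^16 ≡ 439^2 = 192721 ≡ 1315 (mod 1679)
10^32 ≡ 1315^2 = 1729225 ≡ 1534 (mod 1679)
10^64 ≡ 1534^2 = 2353156 ≡ 877 (mod 1679)
10^128 ≡ 877^2 = 769129 ≡ 147 (mod 1679)
10^256 ≡ 147^2 = 21609 ≡ 1461 (mod 1679)
10^512 ≡ 1461^2 = 2134521 ≡ 512 (mod 1679)
10^1024 ≡ 512^2 = 262144 ≡ 220 (mod 1679)
1678 = 1024 + 512 + 128 + 8 + 4 + 2 in binary powers of 2.
So 10^1678 ≡ 220 · 512 · 147 · 439 · 1605 · 100 ≡ 995 (mod 1679).
Since 995 ≠ 1, base 10 is a Fermat witness: 1679 is composite.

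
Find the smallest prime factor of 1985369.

29

1985369 is odd.
Digit sum 41, not divisible by 3.
Ends in 9: not divisible by 5.
7: 1985369 = 7·283624 + 1
11: 1985369 = 11·180488 + 1
13: 1985369 = 13·152720 + 9
17: 1985369 = 17·116786 + 7
19: 1985369 = 19·104493 + 2
23: 1985369 = 23·86320 + 9
29: 1985369 = 29·68461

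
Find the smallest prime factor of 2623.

43

2623 is odd.
Digit sum 13, not divisible by 3.
Ends in 3: not divisible by 5.
7: 2623 = 7·374 + 5
11: 2623 = 11·238 + 5
13: 2623 = 13·201 + 10
17: 2623 = 17·154 + 5
19: 2623 = 19·138 + 1
23: 2623 = 23·114 + 1
29: 2623 = 29·90 + 13
31: 2623 = 31·84 + 19
37: 2623 = 37·70 + 33
41: 2623 = 41·63 + 40
43: 2623 = 43·61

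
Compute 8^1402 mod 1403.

8^1 ≡ 8 (mod 1403)
8^2 ≡ 8^2 = 64 ≡ 64 (mod 1403)
8^4 ≡ 64^2 = 4096 ≡ 1290 (mod 1403)
8^8 ≡ 1290^2 = 1664100 ≡ 142 (mod 1403)
8^16 ≡ 142^2 = 20164 ≡ 522 (mod 1403)
8^32 ≡ 522^2 = 272484 ≡ 302 (mod 1403)
8^64 ≡ 302^2 = 91204 ≡ 9 (mod 1403)
8^128 ≡ 9^2 = 81 ≡ 81 (mod 1403)
8^256 ≡ 81^2 = 6561 ≡ 949 (mod 1403)
8^512 ≡ 949^2 = 900601 ≡ 1278 (mod 1403)
8^1024 ≡ 1278^2 = 1633284 ≡ 192 (mod 1403)
1402 = 1024 + 256 + 64 + 32 + 16 + 8 + 2 in binary powers of 2.
So 8^1402 ≡ 192 · 949 · 9 · 302 · 522 · 142 · 64 ≡ 430 (mod 1403).
Since 430 ≠ 1, base 8 is a Fermat witness: 1403 is composite.

430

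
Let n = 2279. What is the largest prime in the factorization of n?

53

2279 = 43 · 53
53 is prime.
So 2279 = 43 · 53; the largest prime factor is 53.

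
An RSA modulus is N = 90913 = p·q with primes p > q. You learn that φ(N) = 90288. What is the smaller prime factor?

229

φ(n) = (p−1)(q−1) = n − (p+q) + 1, so p + q = 90913 − 90288 + 1 = 626.
p and q are the roots of t² − 626t + 90913 = 0.
Discriminant: 626² − 4·90913 = 391876 − 363652 = 28224; √28224 = 168.
q = (626 − 168)/2 = 229, p = (626 + 168)/2 = 397.
Check: 229 · 397 = 90913.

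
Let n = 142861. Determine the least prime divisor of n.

142861 is odd.
Digit sum 22, not divisible by 3.
Ends in 1: not divisible by 5.
7: 142861 = 7·20408 + 5
11: 142861 = 11·12987 + 4
13: 142861 = 13·10989 + 4
17: 142861 = 17·8403 + 10
19: 142861 = 19·7519

19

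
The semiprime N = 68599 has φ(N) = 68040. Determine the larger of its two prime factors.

379

φ(n) = (p−1)(q−1) = n − (p+q) + 1, so p + q = 68599 − 68040 + 1 = 560.
p and q are the roots of t² − 560t + 68599 = 0.
Discriminant: 560² − 4·68599 = 313600 − 274396 = 39204; √39204 = 198.
q = (560 − 198)/2 = 181, p = (560 + 198)/2 = 379.
Check: 181 · 379 = 68599.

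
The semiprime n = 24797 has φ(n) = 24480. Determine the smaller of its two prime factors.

φ(n) = (p−1)(q−1) = n − (p+q) + 1, so p + q = 24797 − 24480 + 1 = 318.
p and q are the roots of t² − 318t + 24797 = 0.
Discriminant: 318² − 4·24797 = 101124 − 99188 = 1936; √1936 = 44.
q = (318 − 44)/2 = 137, p = (318 + 44)/2 = 181.
Check: 137 · 181 = 24797.

137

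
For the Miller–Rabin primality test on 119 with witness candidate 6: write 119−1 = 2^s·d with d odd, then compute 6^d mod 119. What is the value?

119 − 1 = 118 = 2^1 · 59, so d = 59.
6^1 ≡ 6 (mod 119)
6^2 ≡ 6^2 = 36 ≡ 36 (mod 119)
6^4 ≡ 36^2 = 1296 ≡ 106 (mod 119)
6^8 ≡ 106^2 = 11236 ≡ 50 (mod 119)
6^16 ≡ 50^2 = 2500 ≡ 1 (mod 119)
6^32 ≡ 1^2 = 1 ≡ 1 (mod 119)
59 = 32 + 16 + 8 + 2 + 1 in binary powers of 2.
So 6^59 ≡ 1 · 1 · 50 · 36 · 6 ≡ 90 (mod 119).
Squaring chain: 90; never reaches −1, so base 6 is a Miller–Rabin witness that 119 is composite.

90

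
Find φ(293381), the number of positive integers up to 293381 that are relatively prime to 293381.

263440

Factor: 293381 = 11 · 149 · 179.
φ(293381) = (11−1) · (149−1) · (179−1) = 10 · 148 · 178 = 263440.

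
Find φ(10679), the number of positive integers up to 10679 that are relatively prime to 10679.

10440

Factor: 10679 = 59 · 181.
φ(10679) = (59−1) · (181−1) = 58 · 180 = 10440.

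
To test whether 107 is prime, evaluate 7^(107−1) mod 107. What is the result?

1

7^1 ≡ 7 (mod 107)
7^2 ≡ 7^2 = 49 ≡ 49 (mod 107)
7^4 ≡ 49^2 = 2401 ≡ 47 (mod 107)
7^8 ≡ 47^2 = 2209 ≡ 69 (mod 107)
7^16 ≡ 69^2 = 4761 ≡ 53 (mod 107)
7^32 ≡ 53^2 = 2809 ≡ 27 (mod 107)
7^64 ≡ 27^2 = 729 ≡ 87 (mod 107)
106 = 64 + 32 + 8 + 2 in binary powers of 2.
So 7^106 ≡ 87 · 27 · 69 · 49 ≡ 1 (mod 107).
Since the result is 1, base 7 gives no evidence that 107 is composite.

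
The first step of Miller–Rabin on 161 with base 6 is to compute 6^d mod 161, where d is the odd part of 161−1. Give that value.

48

161 − 1 = 160 = 2^5 · 5, so d = 5.
6^1 ≡ 6 (mod 161)
6^2 ≡ 6^2 = 36 ≡ 36 (mod 161)
6^4 ≡ 36^2 = 1296 ≡ 8 (mod 161)
5 = 4 + 1 in binary powers of 2.
So 6^5 ≡ 8 · 6 ≡ 48 (mod 161).
Squaring chain: 48 → 50 → 85 → 141 → 78; never reaches −1, so base 6 is a Miller–Rabin witness that 161 is composite.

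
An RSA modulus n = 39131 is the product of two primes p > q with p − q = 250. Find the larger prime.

Since p = q + 250, we have 39131 = q(q + 250), so q² + 250q − 39131 = 0.
Discriminant: 250² + 4·39131 = 62500 + 156524 = 219024; √219024 = 468.
q = (−250 + 468)/2 = 109, and p = q + 250 = 359.
Check: 109 · 359 = 39131.

359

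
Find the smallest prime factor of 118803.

3

118803 is odd.
Digit sum 21, divisible by 3.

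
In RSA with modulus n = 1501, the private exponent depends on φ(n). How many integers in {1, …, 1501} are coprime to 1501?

1404

Factor: 1501 = 19 · 79.
φ(1501) = (19−1) · (79−1) = 18 · 78 = 1404.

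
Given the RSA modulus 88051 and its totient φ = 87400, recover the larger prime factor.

461

φ(n) = (p−1)(q−1) = n − (p+q) + 1, so p + q = 88051 − 87400 + 1 = 652.
p and q are the roots of t² − 652t + 88051 = 0.
Discriminant: 652² − 4·88051 = 425104 − 352204 = 72900; √72900 = 270.
q = (652 − 270)/2 = 191, p = (652 + 270)/2 = 461.
Check: 191 · 461 = 88051.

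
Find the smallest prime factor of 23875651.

67

23875651 is odd.
Digit sum 37, not divisible by 3.
Ends in 1: not divisible by 5.
7: 23875651 = 7·3410807 + 2
11: 23875651 = 11·2170513 + 8
13: 23875651 = 13·1836588 + 7
17: 23875651 = 17·1404450 + 1
19: 23875651 = 19·1256613 + 4
23: 23875651 = 23·1038071 + 18
29: 23875651 = 29·823298 + 9
31: 23875651 = 31·770182 + 9
37: 23875651 = 37·645287 + 32
41: 23875651 = 41·582332 + 39
43: 23875651 = 43·555247 + 30
47: 23875651 = 47·507992 + 27
53: 23875651 = 53·450483 + 52
59: 23875651 = 59·404672 + 3
61: 23875651 = 61·391404 + 7
67: 23875651 = 67·356353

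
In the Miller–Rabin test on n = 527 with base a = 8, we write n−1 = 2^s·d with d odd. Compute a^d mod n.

202

527 − 1 = 526 = 2^1 · 263, so d = 263.
8^1 ≡ 8 (mod 527)
8^2 ≡ 8^2 = 64 ≡ 64 (mod 527)
8^4 ≡ 64^2 = 4096 ≡ 407 (mod 527)
8^8 ≡ 407^2 = 165649 ≡ 171 (mod 527)
8^16 ≡ 171^2 = 29241 ≡ 256 (mod 527)
8^32 ≡ 256^2 = 65536 ≡ 188 (mod 527)
8^64 ≡ 188^2 = 35344 ≡ 35 (mod 527)
8^128 ≡ 35^2 = 1225 ≡ 171 (mod 527)
8^256 ≡ 171^2 = 29241 ≡ 256 (mod 527)
263 = 256 + 4 + 2 + 1 in binary powers of 2.
So 8^263 ≡ 256 · 407 · 64 · 8 ≡ 202 (mod 527).
Squaring chain: 202; never reaches −1, so base 8 is a Miller–Rabin witness that 527 is composite.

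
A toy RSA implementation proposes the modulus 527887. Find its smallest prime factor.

29

527887 is odd.
Digit sum 37, not divisible by 3.
Ends in 7: not divisible by 5.
7: 527887 = 7·75412 + 3
11: 527887 = 11·47989 + 8
13: 527887 = 13·40606 + 9
17: 527887 = 17·31052 + 3
19: 527887 = 19·27783 + 10
23: 527887 = 23·22951 + 14
29: 527887 = 29·18203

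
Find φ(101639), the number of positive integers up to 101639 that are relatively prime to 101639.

Factor: 101639 = 37 · 41 · 67.
φ(101639) = (37−1) · (41−1) · (67−1) = 36 · 40 · 66 = 95040.

95040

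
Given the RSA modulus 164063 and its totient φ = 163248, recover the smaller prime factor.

φ(n) = (p−1)(q−1) = n − (p+q) + 1, so p + q = 164063 − 163248 + 1 = 816.
p and q are the roots of t² − 816t + 164063 = 0.
Discriminant: 816² − 4·164063 = 665856 − 656252 = 9604; √9604 = 98.
q = (816 − 98)/2 = 359, p = (816 + 98)/2 = 457.
Check: 359 · 457 = 164063.

359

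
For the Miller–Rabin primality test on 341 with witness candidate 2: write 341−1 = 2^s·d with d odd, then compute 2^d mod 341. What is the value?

341 − 1 = 340 = 2^2 · 85, so d = 85.
2^1 ≡ 2 (mod 341)
2^2 ≡ 2^2 = 4 ≡ 4 (mod 341)
2^4 ≡ 4^2 = 16 ≡ 16 (mod 341)
2^8 ≡ 16^2 = 256 ≡ 256 (mod 341)
2^16 ≡ 256^2 = 65536 ≡ 64 (mod 341)
2^32 ≡ 64^2 = 4096 ≡ 4 (mod 341)
2^64 ≡ 4^2 = 16 ≡ 16 (mod 341)
85 = 64 + 16 + 4 + 1 in binary powers of 2.
So 2^85 ≡ 16 · 64 · 16 · 2 ≡ 32 (mod 341).
Squaring chain: 32 → 1; never reaches −1, so base 2 is a Miller–Rabin witness that 341 is composite.

32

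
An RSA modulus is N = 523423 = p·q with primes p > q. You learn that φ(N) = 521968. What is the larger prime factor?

809

φ(n) = (p−1)(q−1) = n − (p+q) + 1, so p + q = 523423 − 521968 + 1 = 1456.
p and q are the roots of t² − 1456t + 523423 = 0.
Discriminant: 1456² − 4·523423 = 2119936 − 2093692 = 26244; √26244 = 162.
q = (1456 − 162)/2 = 647, p = (1456 + 162)/2 = 809.
Check: 647 · 809 = 523423.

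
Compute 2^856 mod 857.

1

2^1 ≡ 2 (mod 857)
2^2 ≡ 2^2 = 4 ≡ 4 (mod 857)
2^4 ≡ 4^2 = 16 ≡ 16 (mod 857)
2^8 ≡ 16^2 = 256 ≡ 256 (mod 857)
2^16 ≡ 256^2 = 65536 ≡ 404 (mod 857)
2^32 ≡ 404^2 = 163216 ≡ 386 (mod 857)
2^64 ≡ 386^2 = 148996 ≡ 735 (mod 857)
2^128 ≡ 735^2 = 540225 ≡ 315 (mod 857)
2^256 ≡ 315^2 = 99225 ≡ 670 (mod 857)
2^512 ≡ 670^2 = 448900 ≡ 689 (mod 857)
856 = 512 + 256 + 64 + 16 + 8 in binary powers of 2.
So 2^856 ≡ 689 · 670 · 735 · 404 · 256 ≡ 1 (mod 857).
Since the result is 1, base 2 gives no evidence that 857 is composite.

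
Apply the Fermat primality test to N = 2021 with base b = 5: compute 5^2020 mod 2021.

5^1 ≡ 5 (mod 2021)
5^2 ≡ 5^2 = 25 ≡ 25 (mod 2021)
5^4 ≡ 25^2 = 625 ≡ 625 (mod 2021)
5^8 ≡ 625^2 = 390625 ≡ 572 (mod 2021)
5^16 ≡ 572^2 = 327184 ≡ 1803 (mod 2021)
5^32 ≡ 1803^2 = 3250809 ≡ 1041 (mod 2021)
5^64 ≡ 1041^2 = 1083681 ≡ 425 (mod 2021)
5^128 ≡ 425^2 = 180625 ≡ 756 (mod 2021)
5^256 ≡ 756^2 = 571536 ≡ 1614 (mod 2021)
5^512 ≡ 1614^2 = 2604996 ≡ 1948 (mod 2021)
5^1024 ≡ 1948^2 = 3794704 ≡ 1287 (mod 2021)
2020 = 1024 + 512 + 256 + 128 + 64 + 32 + 4 in binary powers of 2.
So 5^2020 ≡ 1287 · 1948 · 1614 · 756 · 425 · 1041 · 625 ≡ 883 (mod 2021).
Since 883 ≠ 1, base 5 is a Fermat witness: 2021 is composite.

883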